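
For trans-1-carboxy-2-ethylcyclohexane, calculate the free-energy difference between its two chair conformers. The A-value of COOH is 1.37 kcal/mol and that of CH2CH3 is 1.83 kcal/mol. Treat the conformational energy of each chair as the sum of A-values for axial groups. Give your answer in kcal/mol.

C1 and C2 have opposite parity, so for the trans isomer the two substituents are e,e in one chair and a,a in the other.
Chair I (carboxyl axial, ethyl axial): E = 3.20 kcal/mol.
Chair II (carboxyl equatorial, ethyl equatorial): E = 0.00 kcal/mol.
ΔE = 3.20 − 0.00 = 3.20 kcal/mol; chair II is more stable.

3.20 kcal/mol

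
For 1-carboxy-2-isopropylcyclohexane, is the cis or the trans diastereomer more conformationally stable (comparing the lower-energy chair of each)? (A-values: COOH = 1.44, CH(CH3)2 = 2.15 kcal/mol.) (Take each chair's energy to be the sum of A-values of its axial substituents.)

At 1,2 positions (parity opposite): cis → (a,e or e,a); trans → (e,e or a,a).
Best chair for cis: E = 1.44 kcal/mol; best chair for trans: E = 0.00 kcal/mol.
The trans isomer is lower by 1.44 kcal/mol.

trans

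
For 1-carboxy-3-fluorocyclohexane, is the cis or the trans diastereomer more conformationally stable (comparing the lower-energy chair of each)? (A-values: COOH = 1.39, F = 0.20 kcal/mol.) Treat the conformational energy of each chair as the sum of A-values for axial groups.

cis

At 1,3 positions (parity same): cis → (e,e or a,a); trans → (a,e or e,a).
Best chair for cis: E = 0.00 kcal/mol; best chair for trans: E = 0.20 kcal/mol.
The cis isomer is lower by 0.20 kcal/mol.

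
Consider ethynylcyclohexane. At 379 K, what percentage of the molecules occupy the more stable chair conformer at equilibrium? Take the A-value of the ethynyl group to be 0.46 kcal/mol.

64.8%

One chair has the ethynyl group axial (E = 0.46 kcal/mol) and the other has it equatorial (E = 0).
ΔG = 0.46 kcal/mol between the two chairs.
K = exp(ΔG/RT) with R = 1.987×10⁻³ kcal mol⁻¹ K⁻¹ and T = 379 K gives K ≈ 1.84.
Fraction in the lower-energy chair = K/(K+1) = 64.8%.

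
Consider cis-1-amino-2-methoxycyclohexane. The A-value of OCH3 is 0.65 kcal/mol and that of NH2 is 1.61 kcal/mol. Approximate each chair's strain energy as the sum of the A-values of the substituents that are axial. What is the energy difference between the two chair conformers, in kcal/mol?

C1 and C2 have opposite parity, so for the cis isomer the two substituents are one axial and one equatorial in each chair.
Chair I (methoxy axial, amino equatorial): E = 0.65 kcal/mol.
Chair II (methoxy equatorial, amino axial): E = 1.61 kcal/mol.
ΔE = 1.61 − 0.65 = 0.96 kcal/mol; chair I is more stable.

0.96 kcal/mol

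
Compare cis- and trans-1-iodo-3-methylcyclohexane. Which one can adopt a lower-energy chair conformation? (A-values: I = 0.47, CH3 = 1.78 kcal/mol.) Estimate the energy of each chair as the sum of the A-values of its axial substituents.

At 1,3 positions (parity same): cis → (e,e or a,a); trans → (a,e or e,a).
Best chair for cis: E = 0.00 kcal/mol; best chair for trans: E = 0.47 kcal/mol.
The cis isomer is lower by 0.47 kcal/mol.

cis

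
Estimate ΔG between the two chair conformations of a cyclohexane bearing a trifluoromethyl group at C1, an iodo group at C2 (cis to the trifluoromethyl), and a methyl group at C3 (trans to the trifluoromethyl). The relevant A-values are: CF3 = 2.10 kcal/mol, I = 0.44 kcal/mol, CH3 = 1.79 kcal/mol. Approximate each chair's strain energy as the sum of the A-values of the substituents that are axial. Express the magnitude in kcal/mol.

Chair I (trifluoromethyl axial, iodo equatorial, methyl equatorial): E = 2.10 kcal/mol.
Chair II (trifluoromethyl equatorial, iodo axial, methyl axial): E = 2.23 kcal/mol.
ΔE = 2.23 − 2.10 = 0.13 kcal/mol; chair I is more stable.

0.13 kcal/mol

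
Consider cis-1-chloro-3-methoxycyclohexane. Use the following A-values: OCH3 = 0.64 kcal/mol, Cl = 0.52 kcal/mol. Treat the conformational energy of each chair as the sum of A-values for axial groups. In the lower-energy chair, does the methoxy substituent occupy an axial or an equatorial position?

C1 and C3 have the same parity, so for the cis isomer the two substituents are e,e in one chair and a,a in the other.
Chair I (methoxy axial, chloro axial): E = 1.16 kcal/mol.
Chair II (methoxy equatorial, chloro equatorial): E = 0.00 kcal/mol.
Chair II is the more stable (lower-energy) conformer, and in that chair the methoxy group is equatorial.

equatorial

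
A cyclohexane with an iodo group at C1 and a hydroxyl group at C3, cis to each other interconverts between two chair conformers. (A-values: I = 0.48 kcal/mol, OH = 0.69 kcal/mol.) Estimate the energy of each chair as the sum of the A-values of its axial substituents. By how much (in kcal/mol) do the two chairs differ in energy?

1.17 kcal/mol

C1 and C3 have the same parity, so for the cis isomer the two substituents are e,e in one chair and a,a in the other.
Chair I (iodo axial, hydroxyl axial): E = 1.17 kcal/mol.
Chair II (iodo equatorial, hydroxyl equatorial): E = 0.00 kcal/mol.
ΔE = 1.17 − 0.00 = 1.17 kcal/mol; chair II is more stable.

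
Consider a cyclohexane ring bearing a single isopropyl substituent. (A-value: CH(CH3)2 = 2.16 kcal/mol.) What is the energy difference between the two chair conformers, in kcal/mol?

A monosubstituted cyclohexane has one chair with the isopropyl group axial (E = A = 2.16 kcal/mol) and one with it equatorial (E = 0).
ΔE = 2.16 − 0 = 2.16 kcal/mol.

2.16 kcal/mol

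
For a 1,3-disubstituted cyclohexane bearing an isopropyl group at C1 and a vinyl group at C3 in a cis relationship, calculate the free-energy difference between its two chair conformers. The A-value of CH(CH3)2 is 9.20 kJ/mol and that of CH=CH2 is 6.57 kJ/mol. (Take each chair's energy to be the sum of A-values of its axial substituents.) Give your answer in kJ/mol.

15.77 kJ/mol

C1 and C3 have the same parity, so for the cis isomer the two substituents are e,e in one chair and a,a in the other.
Chair I (isopropyl axial, vinyl axial): E = 15.77 kJ/mol.
Chair II (isopropyl equatorial, vinyl equatorial): E = 0.00 kJ/mol.
ΔE = 15.77 − 0.00 = 15.77 kJ/mol; chair II is more stable.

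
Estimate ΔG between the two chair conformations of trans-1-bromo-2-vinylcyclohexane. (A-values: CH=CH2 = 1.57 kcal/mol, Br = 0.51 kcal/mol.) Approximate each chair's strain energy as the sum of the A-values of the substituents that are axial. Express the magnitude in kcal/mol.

2.08 kcal/mol

C1 and C2 have opposite parity, so for the trans isomer the two substituents are e,e in one chair and a,a in the other.
Chair I (vinyl axial, bromo axial): E = 2.08 kcal/mol.
Chair II (vinyl equatorial, bromo equatorial): E = 0.00 kcal/mol.
ΔE = 2.08 − 0.00 = 2.08 kcal/mol; chair II is more stable.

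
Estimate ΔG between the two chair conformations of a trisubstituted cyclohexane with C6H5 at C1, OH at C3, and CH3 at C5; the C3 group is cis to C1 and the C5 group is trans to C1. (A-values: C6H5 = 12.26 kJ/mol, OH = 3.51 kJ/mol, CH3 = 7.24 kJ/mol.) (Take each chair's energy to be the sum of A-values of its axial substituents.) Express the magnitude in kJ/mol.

Chair I (phenyl axial, hydroxyl axial, methyl equatorial): E = 15.77 kJ/mol.
Chair II (phenyl equatorial, hydroxyl equatorial, methyl axial): E = 7.24 kJ/mol.
ΔE = 15.77 − 7.24 = 8.53 kJ/mol; chair II is more stable.

8.53 kJ/mol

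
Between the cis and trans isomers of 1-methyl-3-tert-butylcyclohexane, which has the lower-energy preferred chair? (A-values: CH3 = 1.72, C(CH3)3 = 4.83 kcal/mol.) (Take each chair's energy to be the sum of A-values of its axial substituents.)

At 1,3 positions (parity same): cis → (e,e or a,a); trans → (a,e or e,a).
Best chair for cis: E = 0.00 kcal/mol; best chair for trans: E = 1.72 kcal/mol.
The cis isomer is lower by 1.72 kcal/mol.

cis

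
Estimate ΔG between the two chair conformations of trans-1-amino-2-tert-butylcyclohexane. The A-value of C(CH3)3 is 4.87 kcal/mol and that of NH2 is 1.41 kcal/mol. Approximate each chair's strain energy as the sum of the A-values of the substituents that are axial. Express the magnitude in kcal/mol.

C1 and C2 have opposite parity, so for the trans isomer the two substituents are e,e in one chair and a,a in the other.
Chair I (tert-butyl axial, amino axial): E = 6.28 kcal/mol.
Chair II (tert-butyl equatorial, amino equatorial): E = 0.00 kcal/mol.
ΔE = 6.28 − 0.00 = 6.28 kcal/mol; chair II is more stable.

6.28 kcal/mol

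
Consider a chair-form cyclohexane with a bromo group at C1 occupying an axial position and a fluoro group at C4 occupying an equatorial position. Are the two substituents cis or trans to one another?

cis

C1 and C4 have opposite parity, so their axial bonds point in opposite directions.
With opposite-parity carbons, two substituents on the same face are one axial and one equatorial; opposite faces give both axial or both equatorial.
Here the groups are axial/equatorial → same face → cis.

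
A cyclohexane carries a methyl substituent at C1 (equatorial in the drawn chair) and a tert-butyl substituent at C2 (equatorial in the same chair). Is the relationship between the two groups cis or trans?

C1 and C2 have opposite parity, so their axial bonds point in opposite directions.
With opposite-parity carbons, two substituents on the same face are one axial and one equatorial; opposite faces give both axial or both equatorial.
Here the groups are equatorial/equatorial → opposite face → trans.

trans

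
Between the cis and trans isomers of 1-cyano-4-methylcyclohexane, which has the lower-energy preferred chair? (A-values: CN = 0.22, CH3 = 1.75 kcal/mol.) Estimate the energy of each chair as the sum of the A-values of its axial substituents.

At 1,4 positions (parity opposite): cis → (a,e or e,a); trans → (e,e or a,a).
Best chair for cis: E = 0.22 kcal/mol; best chair for trans: E = 0.00 kcal/mol.
The trans isomer is lower by 0.22 kcal/mol.

trans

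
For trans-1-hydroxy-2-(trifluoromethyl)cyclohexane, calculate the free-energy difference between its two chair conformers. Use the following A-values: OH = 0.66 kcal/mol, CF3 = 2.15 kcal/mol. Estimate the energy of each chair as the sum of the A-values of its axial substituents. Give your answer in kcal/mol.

2.81 kcal/mol

C1 and C2 have opposite parity, so for the trans isomer the two substituents are e,e in one chair and a,a in the other.
Chair I (hydroxyl axial, trifluoromethyl axial): E = 2.81 kcal/mol.
Chair II (hydroxyl equatorial, trifluoromethyl equatorial): E = 0.00 kcal/mol.
ΔE = 2.81 − 0.00 = 2.81 kcal/mol; chair II is more stable.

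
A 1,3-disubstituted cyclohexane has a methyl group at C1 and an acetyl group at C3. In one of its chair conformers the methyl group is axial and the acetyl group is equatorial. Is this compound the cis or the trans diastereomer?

trans

C1 and C3 have the same parity, so their axial bonds point in the same direction.
With same-parity carbons, two substituents on the same face are both axial or both equatorial; opposite faces give one of each.
Here the groups are axial/equatorial → opposite face → trans.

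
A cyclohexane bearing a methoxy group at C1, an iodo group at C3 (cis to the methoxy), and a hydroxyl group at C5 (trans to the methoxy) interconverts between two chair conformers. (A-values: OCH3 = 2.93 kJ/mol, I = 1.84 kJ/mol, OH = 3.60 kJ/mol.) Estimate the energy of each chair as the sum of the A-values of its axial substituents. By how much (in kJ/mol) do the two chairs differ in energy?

1.17 kJ/mol

Chair I (methoxy axial, iodo axial, hydroxyl equatorial): E = 4.77 kJ/mol.
Chair II (methoxy equatorial, iodo equatorial, hydroxyl axial): E = 3.60 kJ/mol.
ΔE = 4.77 − 3.60 = 1.17 kJ/mol; chair II is more stable.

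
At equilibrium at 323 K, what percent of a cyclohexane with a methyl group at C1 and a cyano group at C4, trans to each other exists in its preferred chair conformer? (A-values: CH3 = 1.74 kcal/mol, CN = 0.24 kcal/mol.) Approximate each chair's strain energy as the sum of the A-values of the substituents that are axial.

C1 and C4 have opposite parity, so for the trans isomer the two substituents are e,e in one chair and a,a in the other.
Chair I (methyl axial, cyano axial): E = 1.98 kcal/mol; chair II (methyl equatorial, cyano equatorial): E = 0.00 kcal/mol.
ΔG = 1.98 kcal/mol between the two chairs.
K = exp(ΔG/RT) with R = 1.987×10⁻³ kcal mol⁻¹ K⁻¹ and T = 323 K gives K ≈ 21.9.
Fraction in the lower-energy chair = K/(K+1) = 95.6%.

95.6%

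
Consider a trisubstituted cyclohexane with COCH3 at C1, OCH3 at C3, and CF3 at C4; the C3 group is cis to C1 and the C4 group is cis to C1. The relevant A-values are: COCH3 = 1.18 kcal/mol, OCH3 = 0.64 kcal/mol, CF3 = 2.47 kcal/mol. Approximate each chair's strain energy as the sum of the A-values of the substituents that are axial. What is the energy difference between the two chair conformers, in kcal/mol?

Chair I (acetyl axial, methoxy axial, trifluoromethyl equatorial): E = 1.82 kcal/mol.
Chair II (acetyl equatorial, methoxy equatorial, trifluoromethyl axial): E = 2.47 kcal/mol.
ΔE = 2.47 − 1.82 = 0.65 kcal/mol; chair I is more stable.

0.65 kcal/mol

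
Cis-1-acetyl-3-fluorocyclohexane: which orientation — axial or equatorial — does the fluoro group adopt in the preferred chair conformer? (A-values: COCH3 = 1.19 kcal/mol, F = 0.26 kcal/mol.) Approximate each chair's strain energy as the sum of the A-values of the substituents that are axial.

C1 and C3 have the same parity, so for the cis isomer the two substituents are e,e in one chair and a,a in the other.
Chair I (acetyl axial, fluoro axial): E = 1.45 kcal/mol.
Chair II (acetyl equatorial, fluoro equatorial): E = 0.00 kcal/mol.
Chair II is the more stable (lower-energy) conformer, and in that chair the fluoro group is equatorial.

equatorial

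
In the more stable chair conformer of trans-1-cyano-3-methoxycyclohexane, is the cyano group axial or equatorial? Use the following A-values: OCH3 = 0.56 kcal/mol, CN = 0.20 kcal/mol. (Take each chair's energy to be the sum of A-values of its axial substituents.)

C1 and C3 have the same parity, so for the trans isomer the two substituents are one axial and one equatorial in each chair.
Chair I (methoxy axial, cyano equatorial): E = 0.56 kcal/mol.
Chair II (methoxy equatorial, cyano axial): E = 0.20 kcal/mol.
Chair II is the more stable (lower-energy) conformer, and in that chair the cyano group is axial.

axial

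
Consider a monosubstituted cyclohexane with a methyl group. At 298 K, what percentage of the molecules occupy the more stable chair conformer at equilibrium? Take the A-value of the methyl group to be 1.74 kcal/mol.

95.0%

One chair has the methyl group axial (E = 1.74 kcal/mol) and the other has it equatorial (E = 0).
ΔG = 1.74 kcal/mol between the two chairs.
K = exp(ΔG/RT) with R = 1.987×10⁻³ kcal mol⁻¹ K⁻¹ and T = 298 K gives K ≈ 18.9.
Fraction in the lower-energy chair = K/(K+1) = 95.0%.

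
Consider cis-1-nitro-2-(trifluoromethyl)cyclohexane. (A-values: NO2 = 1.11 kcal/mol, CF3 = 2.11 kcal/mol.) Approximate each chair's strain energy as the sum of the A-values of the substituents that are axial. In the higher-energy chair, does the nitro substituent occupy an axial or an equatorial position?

C1 and C2 have opposite parity, so for the cis isomer the two substituents are one axial and one equatorial in each chair.
Chair I (nitro axial, trifluoromethyl equatorial): E = 1.11 kcal/mol.
Chair II (nitro equatorial, trifluoromethyl axial): E = 2.11 kcal/mol.
Chair II is the less stable (higher-energy) conformer, and in that chair the nitro group is equatorial.

equatorial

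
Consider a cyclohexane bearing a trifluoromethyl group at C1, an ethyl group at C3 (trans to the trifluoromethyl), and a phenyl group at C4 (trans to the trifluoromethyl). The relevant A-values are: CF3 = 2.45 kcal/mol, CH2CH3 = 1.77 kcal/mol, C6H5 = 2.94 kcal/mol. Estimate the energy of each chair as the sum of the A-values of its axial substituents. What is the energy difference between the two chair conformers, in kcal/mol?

3.62 kcal/mol

Chair I (trifluoromethyl axial, ethyl equatorial, phenyl axial): E = 5.39 kcal/mol.
Chair II (trifluoromethyl equatorial, ethyl axial, phenyl equatorial): E = 1.77 kcal/mol.
ΔE = 5.39 − 1.77 = 3.62 kcal/mol; chair II is more stable.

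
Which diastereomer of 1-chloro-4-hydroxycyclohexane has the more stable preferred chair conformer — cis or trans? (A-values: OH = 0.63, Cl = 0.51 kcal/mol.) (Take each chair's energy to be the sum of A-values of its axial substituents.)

trans

At 1,4 positions (parity opposite): cis → (a,e or e,a); trans → (e,e or a,a).
Best chair for cis: E = 0.51 kcal/mol; best chair for trans: E = 0.00 kcal/mol.
The trans isomer is lower by 0.51 kcal/mol.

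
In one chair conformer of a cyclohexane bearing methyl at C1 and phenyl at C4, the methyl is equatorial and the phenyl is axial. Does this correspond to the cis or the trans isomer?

C1 and C4 have opposite parity, so their axial bonds point in opposite directions.
With opposite-parity carbons, two substituents on the same face are one axial and one equatorial; opposite faces give both axial or both equatorial.
Here the groups are equatorial/axial → same face → cis.

cis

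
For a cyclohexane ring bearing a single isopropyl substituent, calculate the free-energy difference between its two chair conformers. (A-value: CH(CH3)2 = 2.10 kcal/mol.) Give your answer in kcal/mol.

2.10 kcal/mol

A monosubstituted cyclohexane has one chair with the isopropyl group axial (E = A = 2.10 kcal/mol) and one with it equatorial (E = 0).
ΔE = 2.10 − 0 = 2.10 kcal/mol.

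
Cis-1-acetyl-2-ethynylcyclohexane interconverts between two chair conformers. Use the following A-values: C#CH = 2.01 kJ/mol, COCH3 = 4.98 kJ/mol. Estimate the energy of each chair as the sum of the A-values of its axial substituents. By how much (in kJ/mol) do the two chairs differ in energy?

C1 and C2 have opposite parity, so for the cis isomer the two substituents are one axial and one equatorial in each chair.
Chair I (ethynyl axial, acetyl equatorial): E = 2.01 kJ/mol.
Chair II (ethynyl equatorial, acetyl axial): E = 4.98 kJ/mol.
ΔE = 4.98 − 2.01 = 2.97 kJ/mol; chair I is more stable.

2.97 kJ/mol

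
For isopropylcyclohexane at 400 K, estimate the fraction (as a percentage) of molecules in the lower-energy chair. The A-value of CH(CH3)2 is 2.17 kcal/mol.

93.9%

One chair has the isopropyl group axial (E = 2.17 kcal/mol) and the other has it equatorial (E = 0).
ΔG = 2.17 kcal/mol between the two chairs.
K = exp(ΔG/RT) with R = 1.987×10⁻³ kcal mol⁻¹ K⁻¹ and T = 400 K gives K ≈ 15.3.
Fraction in the lower-energy chair = K/(K+1) = 93.9%.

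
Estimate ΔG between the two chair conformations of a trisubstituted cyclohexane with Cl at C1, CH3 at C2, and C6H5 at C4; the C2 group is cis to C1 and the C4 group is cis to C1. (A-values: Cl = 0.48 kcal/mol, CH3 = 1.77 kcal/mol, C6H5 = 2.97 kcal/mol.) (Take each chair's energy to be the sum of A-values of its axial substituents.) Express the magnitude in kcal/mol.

Chair I (chloro axial, methyl equatorial, phenyl equatorial): E = 0.48 kcal/mol.
Chair II (chloro equatorial, methyl axial, phenyl axial): E = 4.74 kcal/mol.
ΔE = 4.74 − 0.48 = 4.26 kcal/mol; chair I is more stable.

4.26 kcal/mol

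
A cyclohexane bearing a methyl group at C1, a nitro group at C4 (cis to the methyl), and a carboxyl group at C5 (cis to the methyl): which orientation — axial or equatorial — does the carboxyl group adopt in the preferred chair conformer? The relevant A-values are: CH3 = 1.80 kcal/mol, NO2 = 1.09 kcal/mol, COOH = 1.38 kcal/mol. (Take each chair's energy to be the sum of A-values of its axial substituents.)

Chair I (methyl axial, nitro equatorial, carboxyl axial): E = 3.18 kcal/mol.
Chair II (methyl equatorial, nitro axial, carboxyl equatorial): E = 1.09 kcal/mol.
Chair II is the more stable (lower-energy) conformer, and in that chair the carboxyl group is equatorial.

equatorial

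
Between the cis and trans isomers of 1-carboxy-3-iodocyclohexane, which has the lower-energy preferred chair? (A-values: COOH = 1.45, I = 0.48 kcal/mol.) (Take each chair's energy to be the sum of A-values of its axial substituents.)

At 1,3 positions (parity same): cis → (e,e or a,a); trans → (a,e or e,a).
Best chair for cis: E = 0.00 kcal/mol; best chair for trans: E = 0.48 kcal/mol.
The cis isomer is lower by 0.48 kcal/mol.

cis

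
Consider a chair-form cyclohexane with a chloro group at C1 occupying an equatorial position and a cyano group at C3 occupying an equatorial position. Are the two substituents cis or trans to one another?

cis

C1 and C3 have the same parity, so their axial bonds point in the same direction.
With same-parity carbons, two substituents on the same face are both axial or both equatorial; opposite faces give one of each.
Here the groups are equatorial/equatorial → same face → cis.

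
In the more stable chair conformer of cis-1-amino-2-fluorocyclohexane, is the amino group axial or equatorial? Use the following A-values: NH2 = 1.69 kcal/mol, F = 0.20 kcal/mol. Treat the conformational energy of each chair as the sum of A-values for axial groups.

equatorial

C1 and C2 have opposite parity, so for the cis isomer the two substituents are one axial and one equatorial in each chair.
Chair I (amino axial, fluoro equatorial): E = 1.69 kcal/mol.
Chair II (amino equatorial, fluoro axial): E = 0.20 kcal/mol.
Chair II is the more stable (lower-energy) conformer, and in that chair the amino group is equatorial.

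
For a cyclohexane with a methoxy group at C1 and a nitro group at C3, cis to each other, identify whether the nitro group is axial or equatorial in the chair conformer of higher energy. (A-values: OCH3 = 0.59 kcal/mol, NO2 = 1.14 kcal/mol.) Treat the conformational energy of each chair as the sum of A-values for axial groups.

axial

C1 and C3 have the same parity, so for the cis isomer the two substituents are e,e in one chair and a,a in the other.
Chair I (methoxy axial, nitro axial): E = 1.73 kcal/mol.
Chair II (methoxy equatorial, nitro equatorial): E = 0.00 kcal/mol.
Chair I is the less stable (higher-energy) conformer, and in that chair the nitro group is axial.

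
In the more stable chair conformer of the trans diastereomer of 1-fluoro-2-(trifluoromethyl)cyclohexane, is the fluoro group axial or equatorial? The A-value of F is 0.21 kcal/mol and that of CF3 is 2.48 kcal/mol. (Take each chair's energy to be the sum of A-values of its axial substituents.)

C1 and C2 have opposite parity, so for the trans isomer the two substituents are e,e in one chair and a,a in the other.
Chair I (fluoro axial, trifluoromethyl axial): E = 2.69 kcal/mol.
Chair II (fluoro equatorial, trifluoromethyl equatorial): E = 0.00 kcal/mol.
Chair II is the more stable (lower-energy) conformer, and in that chair the fluoro group is equatorial.

equatorial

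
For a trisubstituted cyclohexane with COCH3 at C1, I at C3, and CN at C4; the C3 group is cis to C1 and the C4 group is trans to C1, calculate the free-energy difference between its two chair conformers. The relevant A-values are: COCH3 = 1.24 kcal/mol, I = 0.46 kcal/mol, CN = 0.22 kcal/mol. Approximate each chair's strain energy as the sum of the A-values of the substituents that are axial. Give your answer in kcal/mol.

1.92 kcal/mol

Chair I (acetyl axial, iodo axial, cyano axial): E = 1.92 kcal/mol.
Chair II (acetyl equatorial, iodo equatorial, cyano equatorial): E = 0.00 kcal/mol.
ΔE = 1.92 − 0.00 = 1.92 kcal/mol; chair II is more stable.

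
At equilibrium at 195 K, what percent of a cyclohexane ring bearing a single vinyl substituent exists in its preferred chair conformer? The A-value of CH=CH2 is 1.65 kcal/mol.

One chair has the vinyl group axial (E = 1.65 kcal/mol) and the other has it equatorial (E = 0).
ΔG = 1.65 kcal/mol between the two chairs.
K = exp(ΔG/RT) with R = 1.987×10⁻³ kcal mol⁻¹ K⁻¹ and T = 195 K gives K ≈ 70.7.
Fraction in the lower-energy chair = K/(K+1) = 98.6%.

98.6%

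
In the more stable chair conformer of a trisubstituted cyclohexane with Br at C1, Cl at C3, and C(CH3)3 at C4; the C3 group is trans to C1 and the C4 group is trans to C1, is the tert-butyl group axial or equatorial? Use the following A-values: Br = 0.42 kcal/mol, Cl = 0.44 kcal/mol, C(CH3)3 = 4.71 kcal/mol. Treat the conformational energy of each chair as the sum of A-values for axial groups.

Chair I (bromo axial, chloro equatorial, tert-butyl axial): E = 5.13 kcal/mol.
Chair II (bromo equatorial, chloro axial, tert-butyl equatorial): E = 0.44 kcal/mol.
Chair II is the more stable (lower-energy) conformer, and in that chair the tert-butyl group is equatorial.

equatorial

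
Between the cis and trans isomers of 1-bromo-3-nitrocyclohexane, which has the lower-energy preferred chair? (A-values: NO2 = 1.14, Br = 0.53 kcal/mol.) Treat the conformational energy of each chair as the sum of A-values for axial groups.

At 1,3 positions (parity same): cis → (e,e or a,a); trans → (a,e or e,a).
Best chair for cis: E = 0.00 kcal/mol; best chair for trans: E = 0.53 kcal/mol.
The cis isomer is lower by 0.53 kcal/mol.

cis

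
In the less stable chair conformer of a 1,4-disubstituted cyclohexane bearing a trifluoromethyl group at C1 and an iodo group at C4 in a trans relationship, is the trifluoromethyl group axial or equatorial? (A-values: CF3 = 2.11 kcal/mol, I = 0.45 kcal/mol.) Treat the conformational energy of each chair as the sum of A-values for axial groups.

C1 and C4 have opposite parity, so for the trans isomer the two substituents are e,e in one chair and a,a in the other.
Chair I (trifluoromethyl axial, iodo axial): E = 2.56 kcal/mol.
Chair II (trifluoromethyl equatorial, iodo equatorial): E = 0.00 kcal/mol.
Chair I is the less stable (higher-energy) conformer, and in that chair the trifluoromethyl group is axial.

axial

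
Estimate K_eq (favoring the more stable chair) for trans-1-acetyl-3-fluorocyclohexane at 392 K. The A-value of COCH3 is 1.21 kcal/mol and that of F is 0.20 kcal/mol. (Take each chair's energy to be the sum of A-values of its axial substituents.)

C1 and C3 have the same parity, so for the trans isomer the two substituents are one axial and one equatorial in each chair.
Chair I (acetyl axial, fluoro equatorial): E = 1.21 kcal/mol; chair II (acetyl equatorial, fluoro axial): E = 0.20 kcal/mol.
ΔG = 1.01 kcal/mol between the two chairs.
K = exp(ΔG/RT) with R = 1.987×10⁻³ kcal mol⁻¹ K⁻¹ and T = 392 K gives K ≈ 3.66.

K ≈ 3.66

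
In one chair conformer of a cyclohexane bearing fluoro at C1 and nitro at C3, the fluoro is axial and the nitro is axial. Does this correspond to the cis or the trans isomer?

cis

C1 and C3 have the same parity, so their axial bonds point in the same direction.
With same-parity carbons, two substituents on the same face are both axial or both equatorial; opposite faces give one of each.
Here the groups are axial/axial → same face → cis.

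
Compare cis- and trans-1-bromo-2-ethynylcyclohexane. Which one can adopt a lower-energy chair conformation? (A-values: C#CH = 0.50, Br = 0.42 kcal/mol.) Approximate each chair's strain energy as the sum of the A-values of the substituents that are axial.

trans

At 1,2 positions (parity opposite): cis → (a,e or e,a); trans → (e,e or a,a).
Best chair for cis: E = 0.42 kcal/mol; best chair for trans: E = 0.00 kcal/mol.
The trans isomer is lower by 0.42 kcal/mol.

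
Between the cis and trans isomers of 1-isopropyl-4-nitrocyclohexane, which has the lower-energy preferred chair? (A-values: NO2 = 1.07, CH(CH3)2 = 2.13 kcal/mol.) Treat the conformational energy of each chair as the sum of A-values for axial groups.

trans

At 1,4 positions (parity opposite): cis → (a,e or e,a); trans → (e,e or a,a).
Best chair for cis: E = 1.07 kcal/mol; best chair for trans: E = 0.00 kcal/mol.
The trans isomer is lower by 1.07 kcal/mol.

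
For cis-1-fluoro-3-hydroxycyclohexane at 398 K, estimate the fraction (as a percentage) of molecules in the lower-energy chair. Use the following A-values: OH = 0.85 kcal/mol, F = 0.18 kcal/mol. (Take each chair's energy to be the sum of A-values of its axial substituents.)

C1 and C3 have the same parity, so for the cis isomer the two substituents are e,e in one chair and a,a in the other.
Chair I (hydroxyl axial, fluoro axial): E = 1.03 kcal/mol; chair II (hydroxyl equatorial, fluoro equatorial): E = 0.00 kcal/mol.
ΔG = 1.03 kcal/mol between the two chairs.
K = exp(ΔG/RT) with R = 1.987×10⁻³ kcal mol⁻¹ K⁻¹ and T = 398 K gives K ≈ 3.68.
Fraction in the lower-energy chair = K/(K+1) = 78.6%.

78.6%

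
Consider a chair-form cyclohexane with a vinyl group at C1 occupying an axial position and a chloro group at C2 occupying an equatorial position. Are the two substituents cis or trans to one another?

C1 and C2 have opposite parity, so their axial bonds point in opposite directions.
With opposite-parity carbons, two substituents on the same face are one axial and one equatorial; opposite faces give both axial or both equatorial.
Here the groups are axial/equatorial → same face → cis.

cis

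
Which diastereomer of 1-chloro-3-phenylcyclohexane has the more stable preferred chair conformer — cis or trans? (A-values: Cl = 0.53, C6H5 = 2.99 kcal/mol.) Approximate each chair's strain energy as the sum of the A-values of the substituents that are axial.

cis

At 1,3 positions (parity same): cis → (e,e or a,a); trans → (a,e or e,a).
Best chair for cis: E = 0.00 kcal/mol; best chair for trans: E = 0.53 kcal/mol.
The cis isomer is lower by 0.53 kcal/mol.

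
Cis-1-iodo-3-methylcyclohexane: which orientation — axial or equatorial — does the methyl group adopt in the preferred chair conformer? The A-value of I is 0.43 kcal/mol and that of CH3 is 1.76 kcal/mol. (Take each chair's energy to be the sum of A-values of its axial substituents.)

C1 and C3 have the same parity, so for the cis isomer the two substituents are e,e in one chair and a,a in the other.
Chair I (iodo axial, methyl axial): E = 2.19 kcal/mol.
Chair II (iodo equatorial, methyl equatorial): E = 0.00 kcal/mol.
Chair II is the more stable (lower-energy) conformer, and in that chair the methyl group is equatorial.

equatorial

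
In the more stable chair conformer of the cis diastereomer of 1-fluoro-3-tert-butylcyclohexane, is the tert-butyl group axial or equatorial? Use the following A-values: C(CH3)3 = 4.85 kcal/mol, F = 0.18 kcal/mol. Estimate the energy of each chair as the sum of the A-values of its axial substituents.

C1 and C3 have the same parity, so for the cis isomer the two substituents are e,e in one chair and a,a in the other.
Chair I (tert-butyl axial, fluoro axial): E = 5.03 kcal/mol.
Chair II (tert-butyl equatorial, fluoro equatorial): E = 0.00 kcal/mol.
Chair II is the more stable (lower-energy) conformer, and in that chair the tert-butyl group is equatorial.

equatorial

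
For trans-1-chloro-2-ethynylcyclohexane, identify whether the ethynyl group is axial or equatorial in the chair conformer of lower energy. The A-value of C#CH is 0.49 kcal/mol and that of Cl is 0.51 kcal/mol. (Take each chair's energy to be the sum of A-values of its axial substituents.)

C1 and C2 have opposite parity, so for the trans isomer the two substituents are e,e in one chair and a,a in the other.
Chair I (ethynyl axial, chloro axial): E = 1.00 kcal/mol.
Chair II (ethynyl equatorial, chloro equatorial): E = 0.00 kcal/mol.
Chair II is the more stable (lower-energy) conformer, and in that chair the ethynyl group is equatorial.

equatorial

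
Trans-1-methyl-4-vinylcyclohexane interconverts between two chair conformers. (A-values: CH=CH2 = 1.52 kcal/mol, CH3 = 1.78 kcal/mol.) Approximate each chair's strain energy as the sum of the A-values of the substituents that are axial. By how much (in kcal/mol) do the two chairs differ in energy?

3.30 kcal/mol

C1 and C4 have opposite parity, so for the trans isomer the two substituents are e,e in one chair and a,a in the other.
Chair I (vinyl axial, methyl axial): E = 3.30 kcal/mol.
Chair II (vinyl equatorial, methyl equatorial): E = 0.00 kcal/mol.
ΔE = 3.30 − 0.00 = 3.30 kcal/mol; chair II is more stable.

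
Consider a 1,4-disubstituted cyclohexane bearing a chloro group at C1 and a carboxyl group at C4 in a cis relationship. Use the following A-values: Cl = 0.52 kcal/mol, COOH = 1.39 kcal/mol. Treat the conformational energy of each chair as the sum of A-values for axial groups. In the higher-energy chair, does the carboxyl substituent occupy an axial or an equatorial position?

C1 and C4 have opposite parity, so for the cis isomer the two substituents are one axial and one equatorial in each chair.
Chair I (chloro axial, carboxyl equatorial): E = 0.52 kcal/mol.
Chair II (chloro equatorial, carboxyl axial): E = 1.39 kcal/mol.
Chair II is the less stable (higher-energy) conformer, and in that chair the carboxyl group is axial.

axial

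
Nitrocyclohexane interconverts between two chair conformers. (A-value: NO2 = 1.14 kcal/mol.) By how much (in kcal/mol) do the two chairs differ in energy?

1.14 kcal/mol

A monosubstituted cyclohexane has one chair with the nitro group axial (E = A = 1.14 kcal/mol) and one with it equatorial (E = 0).
ΔE = 1.14 − 0 = 1.14 kcal/mol.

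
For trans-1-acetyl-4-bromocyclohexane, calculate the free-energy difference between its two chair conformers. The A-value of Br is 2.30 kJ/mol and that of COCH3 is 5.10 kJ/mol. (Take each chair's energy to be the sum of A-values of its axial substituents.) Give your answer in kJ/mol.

7.40 kJ/mol

C1 and C4 have opposite parity, so for the trans isomer the two substituents are e,e in one chair and a,a in the other.
Chair I (bromo axial, acetyl axial): E = 7.40 kJ/mol.
Chair II (bromo equatorial, acetyl equatorial): E = 0.00 kJ/mol.
ΔE = 7.40 − 0.00 = 7.40 kJ/mol; chair II is more stable.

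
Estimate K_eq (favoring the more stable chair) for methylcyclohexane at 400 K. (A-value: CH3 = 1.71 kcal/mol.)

K ≈ 8.60

One chair has the methyl group axial (E = 1.71 kcal/mol) and the other has it equatorial (E = 0).
ΔG = 1.71 kcal/mol between the two chairs.
K = exp(ΔG/RT) with R = 1.987×10⁻³ kcal mol⁻¹ K⁻¹ and T = 400 K gives K ≈ 8.6.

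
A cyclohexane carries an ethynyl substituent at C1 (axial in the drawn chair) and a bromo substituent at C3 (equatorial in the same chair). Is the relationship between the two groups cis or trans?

trans

C1 and C3 have the same parity, so their axial bonds point in the same direction.
With same-parity carbons, two substituents on the same face are both axial or both equatorial; opposite faces give one of each.
Here the groups are axial/equatorial → opposite face → trans.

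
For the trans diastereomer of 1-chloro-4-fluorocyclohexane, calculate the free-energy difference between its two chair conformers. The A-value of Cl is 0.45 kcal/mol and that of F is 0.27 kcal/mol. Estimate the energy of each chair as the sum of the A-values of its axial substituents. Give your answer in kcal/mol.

C1 and C4 have opposite parity, so for the trans isomer the two substituents are e,e in one chair and a,a in the other.
Chair I (chloro axial, fluoro axial): E = 0.72 kcal/mol.
Chair II (chloro equatorial, fluoro equatorial): E = 0.00 kcal/mol.
ΔE = 0.72 − 0.00 = 0.72 kcal/mol; chair II is more stable.

0.72 kcal/mol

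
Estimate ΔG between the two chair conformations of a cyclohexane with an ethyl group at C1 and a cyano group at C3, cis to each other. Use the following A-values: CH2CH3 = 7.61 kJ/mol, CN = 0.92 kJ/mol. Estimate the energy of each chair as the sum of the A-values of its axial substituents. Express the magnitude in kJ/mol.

8.53 kJ/mol

C1 and C3 have the same parity, so for the cis isomer the two substituents are e,e in one chair and a,a in the other.
Chair I (ethyl axial, cyano axial): E = 8.53 kJ/mol.
Chair II (ethyl equatorial, cyano equatorial): E = 0.00 kJ/mol.
ΔE = 8.53 − 0.00 = 8.53 kJ/mol; chair II is more stable.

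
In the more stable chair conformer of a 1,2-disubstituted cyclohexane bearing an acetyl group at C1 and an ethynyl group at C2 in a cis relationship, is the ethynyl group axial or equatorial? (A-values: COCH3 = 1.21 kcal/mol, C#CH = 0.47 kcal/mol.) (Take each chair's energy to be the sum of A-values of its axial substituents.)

C1 and C2 have opposite parity, so for the cis isomer the two substituents are one axial and one equatorial in each chair.
Chair I (acetyl axial, ethynyl equatorial): E = 1.21 kcal/mol.
Chair II (acetyl equatorial, ethynyl axial): E = 0.47 kcal/mol.
Chair II is the more stable (lower-energy) conformer, and in that chair the ethynyl group is axial.

axial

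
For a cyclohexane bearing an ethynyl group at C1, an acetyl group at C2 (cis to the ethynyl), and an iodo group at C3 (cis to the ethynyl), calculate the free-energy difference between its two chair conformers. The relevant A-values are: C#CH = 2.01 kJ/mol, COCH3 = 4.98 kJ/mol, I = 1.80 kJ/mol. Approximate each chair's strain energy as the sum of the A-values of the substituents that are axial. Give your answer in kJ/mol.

1.17 kJ/mol

Chair I (ethynyl axial, acetyl equatorial, iodo axial): E = 3.81 kJ/mol.
Chair II (ethynyl equatorial, acetyl axial, iodo equatorial): E = 4.98 kJ/mol.
ΔE = 4.98 − 3.81 = 1.17 kJ/mol; chair I is more stable.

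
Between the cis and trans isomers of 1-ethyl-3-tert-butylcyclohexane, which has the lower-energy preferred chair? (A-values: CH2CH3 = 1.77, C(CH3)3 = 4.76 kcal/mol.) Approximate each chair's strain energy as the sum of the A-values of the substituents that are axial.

At 1,3 positions (parity same): cis → (e,e or a,a); trans → (a,e or e,a).
Best chair for cis: E = 0.00 kcal/mol; best chair for trans: E = 1.77 kcal/mol.
The cis isomer is lower by 1.77 kcal/mol.

cis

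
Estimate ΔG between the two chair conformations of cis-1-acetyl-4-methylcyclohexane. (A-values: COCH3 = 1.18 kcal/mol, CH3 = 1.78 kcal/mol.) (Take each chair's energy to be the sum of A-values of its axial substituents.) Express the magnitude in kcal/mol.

0.60 kcal/mol

C1 and C4 have opposite parity, so for the cis isomer the two substituents are one axial and one equatorial in each chair.
Chair I (acetyl axial, methyl equatorial): E = 1.18 kcal/mol.
Chair II (acetyl equatorial, methyl axial): E = 1.78 kcal/mol.
ΔE = 1.78 − 1.18 = 0.60 kcal/mol; chair I is more stable.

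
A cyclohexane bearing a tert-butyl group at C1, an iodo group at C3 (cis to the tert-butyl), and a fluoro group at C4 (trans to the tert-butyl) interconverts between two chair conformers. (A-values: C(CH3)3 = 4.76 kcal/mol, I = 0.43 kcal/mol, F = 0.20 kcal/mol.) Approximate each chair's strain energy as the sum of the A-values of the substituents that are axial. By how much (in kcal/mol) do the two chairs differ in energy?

Chair I (tert-butyl axial, iodo axial, fluoro axial): E = 5.39 kcal/mol.
Chair II (tert-butyl equatorial, iodo equatorial, fluoro equatorial): E = 0.00 kcal/mol.
ΔE = 5.39 − 0.00 = 5.39 kcal/mol; chair II is more stable.

5.39 kcal/mol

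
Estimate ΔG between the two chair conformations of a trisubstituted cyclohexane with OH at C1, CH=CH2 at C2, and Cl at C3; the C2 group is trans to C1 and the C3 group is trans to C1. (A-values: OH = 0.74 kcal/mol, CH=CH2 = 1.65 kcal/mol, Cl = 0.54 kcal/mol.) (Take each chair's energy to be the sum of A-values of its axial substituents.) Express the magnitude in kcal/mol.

Chair I (hydroxyl axial, vinyl axial, chloro equatorial): E = 2.39 kcal/mol.
Chair II (hydroxyl equatorial, vinyl equatorial, chloro axial): E = 0.54 kcal/mol.
ΔE = 2.39 − 0.54 = 1.85 kcal/mol; chair II is more stable.

1.85 kcal/mol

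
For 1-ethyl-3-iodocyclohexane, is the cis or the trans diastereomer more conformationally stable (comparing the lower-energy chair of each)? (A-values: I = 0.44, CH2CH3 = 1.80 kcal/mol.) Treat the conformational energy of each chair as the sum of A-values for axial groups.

cis

At 1,3 positions (parity same): cis → (e,e or a,a); trans → (a,e or e,a).
Best chair for cis: E = 0.00 kcal/mol; best chair for trans: E = 0.44 kcal/mol.
The cis isomer is lower by 0.44 kcal/mol.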